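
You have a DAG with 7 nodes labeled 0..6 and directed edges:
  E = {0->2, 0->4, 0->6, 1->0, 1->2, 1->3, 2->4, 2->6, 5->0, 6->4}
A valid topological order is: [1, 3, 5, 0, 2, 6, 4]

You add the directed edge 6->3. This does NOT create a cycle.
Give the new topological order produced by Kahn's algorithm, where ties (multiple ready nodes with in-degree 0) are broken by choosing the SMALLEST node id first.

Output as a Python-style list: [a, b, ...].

Old toposort: [1, 3, 5, 0, 2, 6, 4]
Added edge: 6->3
Position of 6 (5) > position of 3 (1). Must reorder: 6 must now come before 3.
Run Kahn's algorithm (break ties by smallest node id):
  initial in-degrees: [2, 0, 2, 2, 3, 0, 2]
  ready (indeg=0): [1, 5]
  pop 1: indeg[0]->1; indeg[2]->1; indeg[3]->1 | ready=[5] | order so far=[1]
  pop 5: indeg[0]->0 | ready=[0] | order so far=[1, 5]
  pop 0: indeg[2]->0; indeg[4]->2; indeg[6]->1 | ready=[2] | order so far=[1, 5, 0]
  pop 2: indeg[4]->1; indeg[6]->0 | ready=[6] | order so far=[1, 5, 0, 2]
  pop 6: indeg[3]->0; indeg[4]->0 | ready=[3, 4] | order so far=[1, 5, 0, 2, 6]
  pop 3: no out-edges | ready=[4] | order so far=[1, 5, 0, 2, 6, 3]
  pop 4: no out-edges | ready=[] | order so far=[1, 5, 0, 2, 6, 3, 4]
  Result: [1, 5, 0, 2, 6, 3, 4]

Answer: [1, 5, 0, 2, 6, 3, 4]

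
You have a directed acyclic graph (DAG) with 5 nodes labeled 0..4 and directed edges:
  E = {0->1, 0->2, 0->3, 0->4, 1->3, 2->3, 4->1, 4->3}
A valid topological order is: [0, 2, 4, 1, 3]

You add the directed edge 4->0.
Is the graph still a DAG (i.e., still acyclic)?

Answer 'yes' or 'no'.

Answer: no

Derivation:
Given toposort: [0, 2, 4, 1, 3]
Position of 4: index 2; position of 0: index 0
New edge 4->0: backward (u after v in old order)
Backward edge: old toposort is now invalid. Check if this creates a cycle.
Does 0 already reach 4? Reachable from 0: [0, 1, 2, 3, 4]. YES -> cycle!
Still a DAG? no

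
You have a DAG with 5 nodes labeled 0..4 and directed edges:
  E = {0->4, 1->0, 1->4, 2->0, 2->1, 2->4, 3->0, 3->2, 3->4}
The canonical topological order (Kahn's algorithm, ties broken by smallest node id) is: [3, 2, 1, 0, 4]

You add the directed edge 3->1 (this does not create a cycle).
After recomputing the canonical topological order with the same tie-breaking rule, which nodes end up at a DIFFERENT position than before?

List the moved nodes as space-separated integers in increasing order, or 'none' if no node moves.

Old toposort: [3, 2, 1, 0, 4]
Added edge 3->1
Recompute Kahn (smallest-id tiebreak):
  initial in-degrees: [3, 2, 1, 0, 4]
  ready (indeg=0): [3]
  pop 3: indeg[0]->2; indeg[1]->1; indeg[2]->0; indeg[4]->3 | ready=[2] | order so far=[3]
  pop 2: indeg[0]->1; indeg[1]->0; indeg[4]->2 | ready=[1] | order so far=[3, 2]
  pop 1: indeg[0]->0; indeg[4]->1 | ready=[0] | order so far=[3, 2, 1]
  pop 0: indeg[4]->0 | ready=[4] | order so far=[3, 2, 1, 0]
  pop 4: no out-edges | ready=[] | order so far=[3, 2, 1, 0, 4]
New canonical toposort: [3, 2, 1, 0, 4]
Compare positions:
  Node 0: index 3 -> 3 (same)
  Node 1: index 2 -> 2 (same)
  Node 2: index 1 -> 1 (same)
  Node 3: index 0 -> 0 (same)
  Node 4: index 4 -> 4 (same)
Nodes that changed position: none

Answer: none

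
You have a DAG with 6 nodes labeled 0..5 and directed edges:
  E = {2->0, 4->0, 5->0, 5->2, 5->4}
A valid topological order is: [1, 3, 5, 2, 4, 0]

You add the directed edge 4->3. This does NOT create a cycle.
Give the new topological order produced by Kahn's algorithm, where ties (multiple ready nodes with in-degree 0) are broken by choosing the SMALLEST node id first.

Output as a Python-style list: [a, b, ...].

Answer: [1, 5, 2, 4, 0, 3]

Derivation:
Old toposort: [1, 3, 5, 2, 4, 0]
Added edge: 4->3
Position of 4 (4) > position of 3 (1). Must reorder: 4 must now come before 3.
Run Kahn's algorithm (break ties by smallest node id):
  initial in-degrees: [3, 0, 1, 1, 1, 0]
  ready (indeg=0): [1, 5]
  pop 1: no out-edges | ready=[5] | order so far=[1]
  pop 5: indeg[0]->2; indeg[2]->0; indeg[4]->0 | ready=[2, 4] | order so far=[1, 5]
  pop 2: indeg[0]->1 | ready=[4] | order so far=[1, 5, 2]
  pop 4: indeg[0]->0; indeg[3]->0 | ready=[0, 3] | order so far=[1, 5, 2, 4]
  pop 0: no out-edges | ready=[3] | order so far=[1, 5, 2, 4, 0]
  pop 3: no out-edges | ready=[] | order so far=[1, 5, 2, 4, 0, 3]
  Result: [1, 5, 2, 4, 0, 3]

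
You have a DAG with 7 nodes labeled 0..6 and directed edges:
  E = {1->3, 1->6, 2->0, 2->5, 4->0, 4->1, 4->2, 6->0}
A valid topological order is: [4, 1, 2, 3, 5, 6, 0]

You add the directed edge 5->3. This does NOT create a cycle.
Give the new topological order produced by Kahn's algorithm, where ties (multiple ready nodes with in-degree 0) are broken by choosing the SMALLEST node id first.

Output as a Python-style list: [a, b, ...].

Old toposort: [4, 1, 2, 3, 5, 6, 0]
Added edge: 5->3
Position of 5 (4) > position of 3 (3). Must reorder: 5 must now come before 3.
Run Kahn's algorithm (break ties by smallest node id):
  initial in-degrees: [3, 1, 1, 2, 0, 1, 1]
  ready (indeg=0): [4]
  pop 4: indeg[0]->2; indeg[1]->0; indeg[2]->0 | ready=[1, 2] | order so far=[4]
  pop 1: indeg[3]->1; indeg[6]->0 | ready=[2, 6] | order so far=[4, 1]
  pop 2: indeg[0]->1; indeg[5]->0 | ready=[5, 6] | order so far=[4, 1, 2]
  pop 5: indeg[3]->0 | ready=[3, 6] | order so far=[4, 1, 2, 5]
  pop 3: no out-edges | ready=[6] | order so far=[4, 1, 2, 5, 3]
  pop 6: indeg[0]->0 | ready=[0] | order so far=[4, 1, 2, 5, 3, 6]
  pop 0: no out-edges | ready=[] | order so far=[4, 1, 2, 5, 3, 6, 0]
  Result: [4, 1, 2, 5, 3, 6, 0]

Answer: [4, 1, 2, 5, 3, 6, 0]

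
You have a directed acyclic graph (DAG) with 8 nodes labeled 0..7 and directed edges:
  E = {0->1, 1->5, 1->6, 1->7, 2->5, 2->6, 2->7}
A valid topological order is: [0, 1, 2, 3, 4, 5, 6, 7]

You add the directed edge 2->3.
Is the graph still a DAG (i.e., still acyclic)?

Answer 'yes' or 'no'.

Answer: yes

Derivation:
Given toposort: [0, 1, 2, 3, 4, 5, 6, 7]
Position of 2: index 2; position of 3: index 3
New edge 2->3: forward
Forward edge: respects the existing order. Still a DAG, same toposort still valid.
Still a DAG? yes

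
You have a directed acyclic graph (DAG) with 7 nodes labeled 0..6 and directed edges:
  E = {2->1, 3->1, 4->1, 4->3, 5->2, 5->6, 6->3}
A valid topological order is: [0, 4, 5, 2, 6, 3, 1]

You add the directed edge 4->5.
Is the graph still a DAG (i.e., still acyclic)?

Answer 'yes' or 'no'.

Answer: yes

Derivation:
Given toposort: [0, 4, 5, 2, 6, 3, 1]
Position of 4: index 1; position of 5: index 2
New edge 4->5: forward
Forward edge: respects the existing order. Still a DAG, same toposort still valid.
Still a DAG? yes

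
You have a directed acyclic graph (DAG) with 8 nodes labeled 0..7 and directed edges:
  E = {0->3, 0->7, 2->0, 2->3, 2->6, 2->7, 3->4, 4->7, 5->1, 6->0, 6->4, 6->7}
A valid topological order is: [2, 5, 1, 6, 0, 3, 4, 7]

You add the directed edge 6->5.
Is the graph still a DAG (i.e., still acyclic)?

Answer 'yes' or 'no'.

Answer: yes

Derivation:
Given toposort: [2, 5, 1, 6, 0, 3, 4, 7]
Position of 6: index 3; position of 5: index 1
New edge 6->5: backward (u after v in old order)
Backward edge: old toposort is now invalid. Check if this creates a cycle.
Does 5 already reach 6? Reachable from 5: [1, 5]. NO -> still a DAG (reorder needed).
Still a DAG? yes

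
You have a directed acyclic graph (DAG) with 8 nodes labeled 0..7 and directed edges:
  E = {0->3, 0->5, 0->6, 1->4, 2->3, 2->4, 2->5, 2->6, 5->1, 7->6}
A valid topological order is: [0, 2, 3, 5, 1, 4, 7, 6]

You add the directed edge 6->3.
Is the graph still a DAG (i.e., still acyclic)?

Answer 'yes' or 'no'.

Answer: yes

Derivation:
Given toposort: [0, 2, 3, 5, 1, 4, 7, 6]
Position of 6: index 7; position of 3: index 2
New edge 6->3: backward (u after v in old order)
Backward edge: old toposort is now invalid. Check if this creates a cycle.
Does 3 already reach 6? Reachable from 3: [3]. NO -> still a DAG (reorder needed).
Still a DAG? yes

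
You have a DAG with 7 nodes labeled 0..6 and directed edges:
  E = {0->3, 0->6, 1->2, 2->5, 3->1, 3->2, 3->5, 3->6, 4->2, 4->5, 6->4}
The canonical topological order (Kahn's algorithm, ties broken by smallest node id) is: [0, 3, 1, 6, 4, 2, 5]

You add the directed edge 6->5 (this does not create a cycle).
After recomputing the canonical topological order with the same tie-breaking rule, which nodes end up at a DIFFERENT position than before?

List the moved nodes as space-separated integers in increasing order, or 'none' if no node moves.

Answer: none

Derivation:
Old toposort: [0, 3, 1, 6, 4, 2, 5]
Added edge 6->5
Recompute Kahn (smallest-id tiebreak):
  initial in-degrees: [0, 1, 3, 1, 1, 4, 2]
  ready (indeg=0): [0]
  pop 0: indeg[3]->0; indeg[6]->1 | ready=[3] | order so far=[0]
  pop 3: indeg[1]->0; indeg[2]->2; indeg[5]->3; indeg[6]->0 | ready=[1, 6] | order so far=[0, 3]
  pop 1: indeg[2]->1 | ready=[6] | order so far=[0, 3, 1]
  pop 6: indeg[4]->0; indeg[5]->2 | ready=[4] | order so far=[0, 3, 1, 6]
  pop 4: indeg[2]->0; indeg[5]->1 | ready=[2] | order so far=[0, 3, 1, 6, 4]
  pop 2: indeg[5]->0 | ready=[5] | order so far=[0, 3, 1, 6, 4, 2]
  pop 5: no out-edges | ready=[] | order so far=[0, 3, 1, 6, 4, 2, 5]
New canonical toposort: [0, 3, 1, 6, 4, 2, 5]
Compare positions:
  Node 0: index 0 -> 0 (same)
  Node 1: index 2 -> 2 (same)
  Node 2: index 5 -> 5 (same)
  Node 3: index 1 -> 1 (same)
  Node 4: index 4 -> 4 (same)
  Node 5: index 6 -> 6 (same)
  Node 6: index 3 -> 3 (same)
Nodes that changed position: none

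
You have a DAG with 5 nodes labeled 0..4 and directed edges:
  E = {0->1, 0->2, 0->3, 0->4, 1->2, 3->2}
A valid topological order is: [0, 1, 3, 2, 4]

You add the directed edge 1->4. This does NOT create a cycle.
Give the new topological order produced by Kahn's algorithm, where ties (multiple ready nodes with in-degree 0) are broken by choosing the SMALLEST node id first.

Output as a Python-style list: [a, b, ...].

Old toposort: [0, 1, 3, 2, 4]
Added edge: 1->4
Position of 1 (1) < position of 4 (4). Old order still valid.
Run Kahn's algorithm (break ties by smallest node id):
  initial in-degrees: [0, 1, 3, 1, 2]
  ready (indeg=0): [0]
  pop 0: indeg[1]->0; indeg[2]->2; indeg[3]->0; indeg[4]->1 | ready=[1, 3] | order so far=[0]
  pop 1: indeg[2]->1; indeg[4]->0 | ready=[3, 4] | order so far=[0, 1]
  pop 3: indeg[2]->0 | ready=[2, 4] | order so far=[0, 1, 3]
  pop 2: no out-edges | ready=[4] | order so far=[0, 1, 3, 2]
  pop 4: no out-edges | ready=[] | order so far=[0, 1, 3, 2, 4]
  Result: [0, 1, 3, 2, 4]

Answer: [0, 1, 3, 2, 4]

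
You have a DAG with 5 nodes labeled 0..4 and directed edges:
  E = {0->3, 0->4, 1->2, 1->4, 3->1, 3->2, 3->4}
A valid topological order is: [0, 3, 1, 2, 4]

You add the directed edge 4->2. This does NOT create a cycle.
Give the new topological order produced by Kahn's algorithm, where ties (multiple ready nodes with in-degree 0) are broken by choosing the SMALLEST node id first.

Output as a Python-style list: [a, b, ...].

Old toposort: [0, 3, 1, 2, 4]
Added edge: 4->2
Position of 4 (4) > position of 2 (3). Must reorder: 4 must now come before 2.
Run Kahn's algorithm (break ties by smallest node id):
  initial in-degrees: [0, 1, 3, 1, 3]
  ready (indeg=0): [0]
  pop 0: indeg[3]->0; indeg[4]->2 | ready=[3] | order so far=[0]
  pop 3: indeg[1]->0; indeg[2]->2; indeg[4]->1 | ready=[1] | order so far=[0, 3]
  pop 1: indeg[2]->1; indeg[4]->0 | ready=[4] | order so far=[0, 3, 1]
  pop 4: indeg[2]->0 | ready=[2] | order so far=[0, 3, 1, 4]
  pop 2: no out-edges | ready=[] | order so far=[0, 3, 1, 4, 2]
  Result: [0, 3, 1, 4, 2]

Answer: [0, 3, 1, 4, 2]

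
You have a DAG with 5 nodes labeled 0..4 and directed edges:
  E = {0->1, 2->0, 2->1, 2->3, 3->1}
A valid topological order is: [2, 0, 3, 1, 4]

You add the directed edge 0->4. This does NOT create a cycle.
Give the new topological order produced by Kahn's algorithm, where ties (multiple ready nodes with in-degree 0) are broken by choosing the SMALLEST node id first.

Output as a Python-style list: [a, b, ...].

Answer: [2, 0, 3, 1, 4]

Derivation:
Old toposort: [2, 0, 3, 1, 4]
Added edge: 0->4
Position of 0 (1) < position of 4 (4). Old order still valid.
Run Kahn's algorithm (break ties by smallest node id):
  initial in-degrees: [1, 3, 0, 1, 1]
  ready (indeg=0): [2]
  pop 2: indeg[0]->0; indeg[1]->2; indeg[3]->0 | ready=[0, 3] | order so far=[2]
  pop 0: indeg[1]->1; indeg[4]->0 | ready=[3, 4] | order so far=[2, 0]
  pop 3: indeg[1]->0 | ready=[1, 4] | order so far=[2, 0, 3]
  pop 1: no out-edges | ready=[4] | order so far=[2, 0, 3, 1]
  pop 4: no out-edges | ready=[] | order so far=[2, 0, 3, 1, 4]
  Result: [2, 0, 3, 1, 4]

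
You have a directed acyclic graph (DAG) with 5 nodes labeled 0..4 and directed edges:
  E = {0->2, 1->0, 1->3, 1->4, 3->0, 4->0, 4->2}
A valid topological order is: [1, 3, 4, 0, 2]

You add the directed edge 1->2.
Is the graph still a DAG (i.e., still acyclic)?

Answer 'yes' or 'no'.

Given toposort: [1, 3, 4, 0, 2]
Position of 1: index 0; position of 2: index 4
New edge 1->2: forward
Forward edge: respects the existing order. Still a DAG, same toposort still valid.
Still a DAG? yes

Answer: yes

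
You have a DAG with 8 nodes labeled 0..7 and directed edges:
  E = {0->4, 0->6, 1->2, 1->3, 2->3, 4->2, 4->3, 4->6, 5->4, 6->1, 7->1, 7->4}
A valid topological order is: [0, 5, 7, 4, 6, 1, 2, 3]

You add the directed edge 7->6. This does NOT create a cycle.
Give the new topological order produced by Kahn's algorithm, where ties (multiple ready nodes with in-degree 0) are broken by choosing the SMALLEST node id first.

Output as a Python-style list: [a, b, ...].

Old toposort: [0, 5, 7, 4, 6, 1, 2, 3]
Added edge: 7->6
Position of 7 (2) < position of 6 (4). Old order still valid.
Run Kahn's algorithm (break ties by smallest node id):
  initial in-degrees: [0, 2, 2, 3, 3, 0, 3, 0]
  ready (indeg=0): [0, 5, 7]
  pop 0: indeg[4]->2; indeg[6]->2 | ready=[5, 7] | order so far=[0]
  pop 5: indeg[4]->1 | ready=[7] | order so far=[0, 5]
  pop 7: indeg[1]->1; indeg[4]->0; indeg[6]->1 | ready=[4] | order so far=[0, 5, 7]
  pop 4: indeg[2]->1; indeg[3]->2; indeg[6]->0 | ready=[6] | order so far=[0, 5, 7, 4]
  pop 6: indeg[1]->0 | ready=[1] | order so far=[0, 5, 7, 4, 6]
  pop 1: indeg[2]->0; indeg[3]->1 | ready=[2] | order so far=[0, 5, 7, 4, 6, 1]
  pop 2: indeg[3]->0 | ready=[3] | order so far=[0, 5, 7, 4, 6, 1, 2]
  pop 3: no out-edges | ready=[] | order so far=[0, 5, 7, 4, 6, 1, 2, 3]
  Result: [0, 5, 7, 4, 6, 1, 2, 3]

Answer: [0, 5, 7, 4, 6, 1, 2, 3]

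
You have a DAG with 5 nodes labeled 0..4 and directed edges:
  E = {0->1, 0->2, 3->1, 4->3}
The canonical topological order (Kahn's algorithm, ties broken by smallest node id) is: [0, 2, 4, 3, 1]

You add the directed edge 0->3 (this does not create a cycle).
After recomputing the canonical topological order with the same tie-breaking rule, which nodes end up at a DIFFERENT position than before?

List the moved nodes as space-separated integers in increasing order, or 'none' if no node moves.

Old toposort: [0, 2, 4, 3, 1]
Added edge 0->3
Recompute Kahn (smallest-id tiebreak):
  initial in-degrees: [0, 2, 1, 2, 0]
  ready (indeg=0): [0, 4]
  pop 0: indeg[1]->1; indeg[2]->0; indeg[3]->1 | ready=[2, 4] | order so far=[0]
  pop 2: no out-edges | ready=[4] | order so far=[0, 2]
  pop 4: indeg[3]->0 | ready=[3] | order so far=[0, 2, 4]
  pop 3: indeg[1]->0 | ready=[1] | order so far=[0, 2, 4, 3]
  pop 1: no out-edges | ready=[] | order so far=[0, 2, 4, 3, 1]
New canonical toposort: [0, 2, 4, 3, 1]
Compare positions:
  Node 0: index 0 -> 0 (same)
  Node 1: index 4 -> 4 (same)
  Node 2: index 1 -> 1 (same)
  Node 3: index 3 -> 3 (same)
  Node 4: index 2 -> 2 (same)
Nodes that changed position: none

Answer: none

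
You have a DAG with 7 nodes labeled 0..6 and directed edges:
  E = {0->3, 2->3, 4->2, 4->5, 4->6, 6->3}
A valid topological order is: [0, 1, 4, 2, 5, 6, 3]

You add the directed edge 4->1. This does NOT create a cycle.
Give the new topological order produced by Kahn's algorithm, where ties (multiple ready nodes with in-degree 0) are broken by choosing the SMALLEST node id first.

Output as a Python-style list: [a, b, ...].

Old toposort: [0, 1, 4, 2, 5, 6, 3]
Added edge: 4->1
Position of 4 (2) > position of 1 (1). Must reorder: 4 must now come before 1.
Run Kahn's algorithm (break ties by smallest node id):
  initial in-degrees: [0, 1, 1, 3, 0, 1, 1]
  ready (indeg=0): [0, 4]
  pop 0: indeg[3]->2 | ready=[4] | order so far=[0]
  pop 4: indeg[1]->0; indeg[2]->0; indeg[5]->0; indeg[6]->0 | ready=[1, 2, 5, 6] | order so far=[0, 4]
  pop 1: no out-edges | ready=[2, 5, 6] | order so far=[0, 4, 1]
  pop 2: indeg[3]->1 | ready=[5, 6] | order so far=[0, 4, 1, 2]
  pop 5: no out-edges | ready=[6] | order so far=[0, 4, 1, 2, 5]
  pop 6: indeg[3]->0 | ready=[3] | order so far=[0, 4, 1, 2, 5, 6]
  pop 3: no out-edges | ready=[] | order so far=[0, 4, 1, 2, 5, 6, 3]
  Result: [0, 4, 1, 2, 5, 6, 3]

Answer: [0, 4, 1, 2, 5, 6, 3]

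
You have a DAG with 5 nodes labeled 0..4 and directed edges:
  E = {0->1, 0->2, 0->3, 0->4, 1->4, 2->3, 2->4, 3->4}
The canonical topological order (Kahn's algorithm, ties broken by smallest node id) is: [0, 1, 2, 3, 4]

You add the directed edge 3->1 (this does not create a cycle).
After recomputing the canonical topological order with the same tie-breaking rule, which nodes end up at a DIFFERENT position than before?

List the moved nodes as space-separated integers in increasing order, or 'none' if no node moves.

Old toposort: [0, 1, 2, 3, 4]
Added edge 3->1
Recompute Kahn (smallest-id tiebreak):
  initial in-degrees: [0, 2, 1, 2, 4]
  ready (indeg=0): [0]
  pop 0: indeg[1]->1; indeg[2]->0; indeg[3]->1; indeg[4]->3 | ready=[2] | order so far=[0]
  pop 2: indeg[3]->0; indeg[4]->2 | ready=[3] | order so far=[0, 2]
  pop 3: indeg[1]->0; indeg[4]->1 | ready=[1] | order so far=[0, 2, 3]
  pop 1: indeg[4]->0 | ready=[4] | order so far=[0, 2, 3, 1]
  pop 4: no out-edges | ready=[] | order so far=[0, 2, 3, 1, 4]
New canonical toposort: [0, 2, 3, 1, 4]
Compare positions:
  Node 0: index 0 -> 0 (same)
  Node 1: index 1 -> 3 (moved)
  Node 2: index 2 -> 1 (moved)
  Node 3: index 3 -> 2 (moved)
  Node 4: index 4 -> 4 (same)
Nodes that changed position: 1 2 3

Answer: 1 2 3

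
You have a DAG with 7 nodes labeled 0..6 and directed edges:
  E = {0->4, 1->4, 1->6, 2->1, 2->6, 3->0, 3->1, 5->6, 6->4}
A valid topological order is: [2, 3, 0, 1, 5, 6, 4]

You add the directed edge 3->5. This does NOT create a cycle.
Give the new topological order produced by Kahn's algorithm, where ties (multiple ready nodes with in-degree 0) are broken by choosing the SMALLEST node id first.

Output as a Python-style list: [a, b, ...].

Old toposort: [2, 3, 0, 1, 5, 6, 4]
Added edge: 3->5
Position of 3 (1) < position of 5 (4). Old order still valid.
Run Kahn's algorithm (break ties by smallest node id):
  initial in-degrees: [1, 2, 0, 0, 3, 1, 3]
  ready (indeg=0): [2, 3]
  pop 2: indeg[1]->1; indeg[6]->2 | ready=[3] | order so far=[2]
  pop 3: indeg[0]->0; indeg[1]->0; indeg[5]->0 | ready=[0, 1, 5] | order so far=[2, 3]
  pop 0: indeg[4]->2 | ready=[1, 5] | order so far=[2, 3, 0]
  pop 1: indeg[4]->1; indeg[6]->1 | ready=[5] | order so far=[2, 3, 0, 1]
  pop 5: indeg[6]->0 | ready=[6] | order so far=[2, 3, 0, 1, 5]
  pop 6: indeg[4]->0 | ready=[4] | order so far=[2, 3, 0, 1, 5, 6]
  pop 4: no out-edges | ready=[] | order so far=[2, 3, 0, 1, 5, 6, 4]
  Result: [2, 3, 0, 1, 5, 6, 4]

Answer: [2, 3, 0, 1, 5, 6, 4]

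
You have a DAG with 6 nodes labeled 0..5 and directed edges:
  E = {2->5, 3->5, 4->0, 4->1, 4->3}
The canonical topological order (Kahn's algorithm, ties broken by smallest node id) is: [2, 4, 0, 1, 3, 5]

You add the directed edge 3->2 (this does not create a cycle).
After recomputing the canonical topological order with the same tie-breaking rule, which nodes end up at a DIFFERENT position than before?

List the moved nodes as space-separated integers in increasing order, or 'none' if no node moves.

Old toposort: [2, 4, 0, 1, 3, 5]
Added edge 3->2
Recompute Kahn (smallest-id tiebreak):
  initial in-degrees: [1, 1, 1, 1, 0, 2]
  ready (indeg=0): [4]
  pop 4: indeg[0]->0; indeg[1]->0; indeg[3]->0 | ready=[0, 1, 3] | order so far=[4]
  pop 0: no out-edges | ready=[1, 3] | order so far=[4, 0]
  pop 1: no out-edges | ready=[3] | order so far=[4, 0, 1]
  pop 3: indeg[2]->0; indeg[5]->1 | ready=[2] | order so far=[4, 0, 1, 3]
  pop 2: indeg[5]->0 | ready=[5] | order so far=[4, 0, 1, 3, 2]
  pop 5: no out-edges | ready=[] | order so far=[4, 0, 1, 3, 2, 5]
New canonical toposort: [4, 0, 1, 3, 2, 5]
Compare positions:
  Node 0: index 2 -> 1 (moved)
  Node 1: index 3 -> 2 (moved)
  Node 2: index 0 -> 4 (moved)
  Node 3: index 4 -> 3 (moved)
  Node 4: index 1 -> 0 (moved)
  Node 5: index 5 -> 5 (same)
Nodes that changed position: 0 1 2 3 4

Answer: 0 1 2 3 4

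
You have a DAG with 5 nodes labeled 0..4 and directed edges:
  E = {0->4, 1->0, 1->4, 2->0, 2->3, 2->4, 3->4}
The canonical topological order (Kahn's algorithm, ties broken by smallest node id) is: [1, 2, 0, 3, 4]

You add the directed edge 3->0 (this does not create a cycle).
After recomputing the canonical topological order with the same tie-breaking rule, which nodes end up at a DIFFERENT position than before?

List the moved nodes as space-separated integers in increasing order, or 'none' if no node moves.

Answer: 0 3

Derivation:
Old toposort: [1, 2, 0, 3, 4]
Added edge 3->0
Recompute Kahn (smallest-id tiebreak):
  initial in-degrees: [3, 0, 0, 1, 4]
  ready (indeg=0): [1, 2]
  pop 1: indeg[0]->2; indeg[4]->3 | ready=[2] | order so far=[1]
  pop 2: indeg[0]->1; indeg[3]->0; indeg[4]->2 | ready=[3] | order so far=[1, 2]
  pop 3: indeg[0]->0; indeg[4]->1 | ready=[0] | order so far=[1, 2, 3]
  pop 0: indeg[4]->0 | ready=[4] | order so far=[1, 2, 3, 0]
  pop 4: no out-edges | ready=[] | order so far=[1, 2, 3, 0, 4]
New canonical toposort: [1, 2, 3, 0, 4]
Compare positions:
  Node 0: index 2 -> 3 (moved)
  Node 1: index 0 -> 0 (same)
  Node 2: index 1 -> 1 (same)
  Node 3: index 3 -> 2 (moved)
  Node 4: index 4 -> 4 (same)
Nodes that changed position: 0 3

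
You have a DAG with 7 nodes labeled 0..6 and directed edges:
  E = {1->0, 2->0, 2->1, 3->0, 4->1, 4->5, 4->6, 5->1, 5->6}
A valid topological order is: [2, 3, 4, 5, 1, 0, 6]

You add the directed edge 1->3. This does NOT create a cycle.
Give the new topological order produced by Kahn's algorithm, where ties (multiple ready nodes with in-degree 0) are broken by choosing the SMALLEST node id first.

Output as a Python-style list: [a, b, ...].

Old toposort: [2, 3, 4, 5, 1, 0, 6]
Added edge: 1->3
Position of 1 (4) > position of 3 (1). Must reorder: 1 must now come before 3.
Run Kahn's algorithm (break ties by smallest node id):
  initial in-degrees: [3, 3, 0, 1, 0, 1, 2]
  ready (indeg=0): [2, 4]
  pop 2: indeg[0]->2; indeg[1]->2 | ready=[4] | order so far=[2]
  pop 4: indeg[1]->1; indeg[5]->0; indeg[6]->1 | ready=[5] | order so far=[2, 4]
  pop 5: indeg[1]->0; indeg[6]->0 | ready=[1, 6] | order so far=[2, 4, 5]
  pop 1: indeg[0]->1; indeg[3]->0 | ready=[3, 6] | order so far=[2, 4, 5, 1]
  pop 3: indeg[0]->0 | ready=[0, 6] | order so far=[2, 4, 5, 1, 3]
  pop 0: no out-edges | ready=[6] | order so far=[2, 4, 5, 1, 3, 0]
  pop 6: no out-edges | ready=[] | order so far=[2, 4, 5, 1, 3, 0, 6]
  Result: [2, 4, 5, 1, 3, 0, 6]

Answer: [2, 4, 5, 1, 3, 0, 6]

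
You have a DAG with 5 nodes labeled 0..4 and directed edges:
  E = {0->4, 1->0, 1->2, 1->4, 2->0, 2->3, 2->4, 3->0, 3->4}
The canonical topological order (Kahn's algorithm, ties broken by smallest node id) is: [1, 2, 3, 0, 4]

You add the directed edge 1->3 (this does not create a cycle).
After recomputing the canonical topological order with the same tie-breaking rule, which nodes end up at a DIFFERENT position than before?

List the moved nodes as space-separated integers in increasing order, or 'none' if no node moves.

Old toposort: [1, 2, 3, 0, 4]
Added edge 1->3
Recompute Kahn (smallest-id tiebreak):
  initial in-degrees: [3, 0, 1, 2, 4]
  ready (indeg=0): [1]
  pop 1: indeg[0]->2; indeg[2]->0; indeg[3]->1; indeg[4]->3 | ready=[2] | order so far=[1]
  pop 2: indeg[0]->1; indeg[3]->0; indeg[4]->2 | ready=[3] | order so far=[1, 2]
  pop 3: indeg[0]->0; indeg[4]->1 | ready=[0] | order so far=[1, 2, 3]
  pop 0: indeg[4]->0 | ready=[4] | order so far=[1, 2, 3, 0]
  pop 4: no out-edges | ready=[] | order so far=[1, 2, 3, 0, 4]
New canonical toposort: [1, 2, 3, 0, 4]
Compare positions:
  Node 0: index 3 -> 3 (same)
  Node 1: index 0 -> 0 (same)
  Node 2: index 1 -> 1 (same)
  Node 3: index 2 -> 2 (same)
  Node 4: index 4 -> 4 (same)
Nodes that changed position: none

Answer: none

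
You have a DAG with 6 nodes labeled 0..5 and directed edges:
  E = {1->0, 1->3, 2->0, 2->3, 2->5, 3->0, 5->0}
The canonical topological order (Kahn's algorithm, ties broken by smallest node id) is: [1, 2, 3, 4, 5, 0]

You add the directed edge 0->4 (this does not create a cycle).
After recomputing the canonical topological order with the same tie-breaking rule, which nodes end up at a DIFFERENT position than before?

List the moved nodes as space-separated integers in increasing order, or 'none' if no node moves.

Answer: 0 4 5

Derivation:
Old toposort: [1, 2, 3, 4, 5, 0]
Added edge 0->4
Recompute Kahn (smallest-id tiebreak):
  initial in-degrees: [4, 0, 0, 2, 1, 1]
  ready (indeg=0): [1, 2]
  pop 1: indeg[0]->3; indeg[3]->1 | ready=[2] | order so far=[1]
  pop 2: indeg[0]->2; indeg[3]->0; indeg[5]->0 | ready=[3, 5] | order so far=[1, 2]
  pop 3: indeg[0]->1 | ready=[5] | order so far=[1, 2, 3]
  pop 5: indeg[0]->0 | ready=[0] | order so far=[1, 2, 3, 5]
  pop 0: indeg[4]->0 | ready=[4] | order so far=[1, 2, 3, 5, 0]
  pop 4: no out-edges | ready=[] | order so far=[1, 2, 3, 5, 0, 4]
New canonical toposort: [1, 2, 3, 5, 0, 4]
Compare positions:
  Node 0: index 5 -> 4 (moved)
  Node 1: index 0 -> 0 (same)
  Node 2: index 1 -> 1 (same)
  Node 3: index 2 -> 2 (same)
  Node 4: index 3 -> 5 (moved)
  Node 5: index 4 -> 3 (moved)
Nodes that changed position: 0 4 5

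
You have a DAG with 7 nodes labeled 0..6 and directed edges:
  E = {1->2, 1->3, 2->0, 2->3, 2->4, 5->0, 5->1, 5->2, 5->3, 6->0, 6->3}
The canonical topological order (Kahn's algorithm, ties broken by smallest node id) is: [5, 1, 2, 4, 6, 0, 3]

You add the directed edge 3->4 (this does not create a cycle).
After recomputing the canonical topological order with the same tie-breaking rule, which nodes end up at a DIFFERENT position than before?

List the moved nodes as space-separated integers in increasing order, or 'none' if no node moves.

Old toposort: [5, 1, 2, 4, 6, 0, 3]
Added edge 3->4
Recompute Kahn (smallest-id tiebreak):
  initial in-degrees: [3, 1, 2, 4, 2, 0, 0]
  ready (indeg=0): [5, 6]
  pop 5: indeg[0]->2; indeg[1]->0; indeg[2]->1; indeg[3]->3 | ready=[1, 6] | order so far=[5]
  pop 1: indeg[2]->0; indeg[3]->2 | ready=[2, 6] | order so far=[5, 1]
  pop 2: indeg[0]->1; indeg[3]->1; indeg[4]->1 | ready=[6] | order so far=[5, 1, 2]
  pop 6: indeg[0]->0; indeg[3]->0 | ready=[0, 3] | order so far=[5, 1, 2, 6]
  pop 0: no out-edges | ready=[3] | order so far=[5, 1, 2, 6, 0]
  pop 3: indeg[4]->0 | ready=[4] | order so far=[5, 1, 2, 6, 0, 3]
  pop 4: no out-edges | ready=[] | order so far=[5, 1, 2, 6, 0, 3, 4]
New canonical toposort: [5, 1, 2, 6, 0, 3, 4]
Compare positions:
  Node 0: index 5 -> 4 (moved)
  Node 1: index 1 -> 1 (same)
  Node 2: index 2 -> 2 (same)
  Node 3: index 6 -> 5 (moved)
  Node 4: index 3 -> 6 (moved)
  Node 5: index 0 -> 0 (same)
  Node 6: index 4 -> 3 (moved)
Nodes that changed position: 0 3 4 6

Answer: 0 3 4 6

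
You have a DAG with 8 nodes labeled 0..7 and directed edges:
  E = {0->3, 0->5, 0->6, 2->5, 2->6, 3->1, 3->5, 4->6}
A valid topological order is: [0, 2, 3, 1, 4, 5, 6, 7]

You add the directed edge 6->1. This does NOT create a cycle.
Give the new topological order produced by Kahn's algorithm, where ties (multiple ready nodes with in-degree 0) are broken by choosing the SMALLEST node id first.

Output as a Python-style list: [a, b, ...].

Answer: [0, 2, 3, 4, 5, 6, 1, 7]

Derivation:
Old toposort: [0, 2, 3, 1, 4, 5, 6, 7]
Added edge: 6->1
Position of 6 (6) > position of 1 (3). Must reorder: 6 must now come before 1.
Run Kahn's algorithm (break ties by smallest node id):
  initial in-degrees: [0, 2, 0, 1, 0, 3, 3, 0]
  ready (indeg=0): [0, 2, 4, 7]
  pop 0: indeg[3]->0; indeg[5]->2; indeg[6]->2 | ready=[2, 3, 4, 7] | order so far=[0]
  pop 2: indeg[5]->1; indeg[6]->1 | ready=[3, 4, 7] | order so far=[0, 2]
  pop 3: indeg[1]->1; indeg[5]->0 | ready=[4, 5, 7] | order so far=[0, 2, 3]
  pop 4: indeg[6]->0 | ready=[5, 6, 7] | order so far=[0, 2, 3, 4]
  pop 5: no out-edges | ready=[6, 7] | order so far=[0, 2, 3, 4, 5]
  pop 6: indeg[1]->0 | ready=[1, 7] | order so far=[0, 2, 3, 4, 5, 6]
  pop 1: no out-edges | ready=[7] | order so far=[0, 2, 3, 4, 5, 6, 1]
  pop 7: no out-edges | ready=[] | order so far=[0, 2, 3, 4, 5, 6, 1, 7]
  Result: [0, 2, 3, 4, 5, 6, 1, 7]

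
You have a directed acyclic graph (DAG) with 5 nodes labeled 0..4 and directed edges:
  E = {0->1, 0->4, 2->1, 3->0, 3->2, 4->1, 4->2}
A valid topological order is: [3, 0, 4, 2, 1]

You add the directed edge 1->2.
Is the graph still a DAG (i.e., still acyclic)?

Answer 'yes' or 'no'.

Answer: no

Derivation:
Given toposort: [3, 0, 4, 2, 1]
Position of 1: index 4; position of 2: index 3
New edge 1->2: backward (u after v in old order)
Backward edge: old toposort is now invalid. Check if this creates a cycle.
Does 2 already reach 1? Reachable from 2: [1, 2]. YES -> cycle!
Still a DAG? no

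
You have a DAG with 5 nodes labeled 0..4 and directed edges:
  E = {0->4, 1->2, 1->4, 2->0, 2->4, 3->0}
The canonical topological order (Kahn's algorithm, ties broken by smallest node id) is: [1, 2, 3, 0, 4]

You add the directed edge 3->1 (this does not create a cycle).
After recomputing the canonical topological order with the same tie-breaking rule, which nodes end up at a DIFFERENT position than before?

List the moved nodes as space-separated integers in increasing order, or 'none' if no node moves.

Answer: 1 2 3

Derivation:
Old toposort: [1, 2, 3, 0, 4]
Added edge 3->1
Recompute Kahn (smallest-id tiebreak):
  initial in-degrees: [2, 1, 1, 0, 3]
  ready (indeg=0): [3]
  pop 3: indeg[0]->1; indeg[1]->0 | ready=[1] | order so far=[3]
  pop 1: indeg[2]->0; indeg[4]->2 | ready=[2] | order so far=[3, 1]
  pop 2: indeg[0]->0; indeg[4]->1 | ready=[0] | order so far=[3, 1, 2]
  pop 0: indeg[4]->0 | ready=[4] | order so far=[3, 1, 2, 0]
  pop 4: no out-edges | ready=[] | order so far=[3, 1, 2, 0, 4]
New canonical toposort: [3, 1, 2, 0, 4]
Compare positions:
  Node 0: index 3 -> 3 (same)
  Node 1: index 0 -> 1 (moved)
  Node 2: index 1 -> 2 (moved)
  Node 3: index 2 -> 0 (moved)
  Node 4: index 4 -> 4 (same)
Nodes that changed position: 1 2 3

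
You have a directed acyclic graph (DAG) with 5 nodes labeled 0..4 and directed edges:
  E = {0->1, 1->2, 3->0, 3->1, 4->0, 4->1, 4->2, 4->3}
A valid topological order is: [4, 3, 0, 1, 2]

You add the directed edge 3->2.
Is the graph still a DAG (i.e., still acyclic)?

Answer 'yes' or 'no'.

Answer: yes

Derivation:
Given toposort: [4, 3, 0, 1, 2]
Position of 3: index 1; position of 2: index 4
New edge 3->2: forward
Forward edge: respects the existing order. Still a DAG, same toposort still valid.
Still a DAG? yes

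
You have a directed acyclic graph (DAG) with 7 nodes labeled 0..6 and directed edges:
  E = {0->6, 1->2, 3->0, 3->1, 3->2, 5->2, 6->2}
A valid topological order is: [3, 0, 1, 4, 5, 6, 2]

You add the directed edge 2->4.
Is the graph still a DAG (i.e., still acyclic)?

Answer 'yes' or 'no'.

Answer: yes

Derivation:
Given toposort: [3, 0, 1, 4, 5, 6, 2]
Position of 2: index 6; position of 4: index 3
New edge 2->4: backward (u after v in old order)
Backward edge: old toposort is now invalid. Check if this creates a cycle.
Does 4 already reach 2? Reachable from 4: [4]. NO -> still a DAG (reorder needed).
Still a DAG? yes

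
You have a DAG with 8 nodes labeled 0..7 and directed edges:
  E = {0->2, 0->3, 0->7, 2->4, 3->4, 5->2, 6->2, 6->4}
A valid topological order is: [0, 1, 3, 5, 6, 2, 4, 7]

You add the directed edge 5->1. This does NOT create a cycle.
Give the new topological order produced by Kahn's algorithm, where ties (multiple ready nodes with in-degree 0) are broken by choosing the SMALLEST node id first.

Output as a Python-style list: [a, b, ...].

Answer: [0, 3, 5, 1, 6, 2, 4, 7]

Derivation:
Old toposort: [0, 1, 3, 5, 6, 2, 4, 7]
Added edge: 5->1
Position of 5 (3) > position of 1 (1). Must reorder: 5 must now come before 1.
Run Kahn's algorithm (break ties by smallest node id):
  initial in-degrees: [0, 1, 3, 1, 3, 0, 0, 1]
  ready (indeg=0): [0, 5, 6]
  pop 0: indeg[2]->2; indeg[3]->0; indeg[7]->0 | ready=[3, 5, 6, 7] | order so far=[0]
  pop 3: indeg[4]->2 | ready=[5, 6, 7] | order so far=[0, 3]
  pop 5: indeg[1]->0; indeg[2]->1 | ready=[1, 6, 7] | order so far=[0, 3, 5]
  pop 1: no out-edges | ready=[6, 7] | order so far=[0, 3, 5, 1]
  pop 6: indeg[2]->0; indeg[4]->1 | ready=[2, 7] | order so far=[0, 3, 5, 1, 6]
  pop 2: indeg[4]->0 | ready=[4, 7] | order so far=[0, 3, 5, 1, 6, 2]
  pop 4: no out-edges | ready=[7] | order so far=[0, 3, 5, 1, 6, 2, 4]
  pop 7: no out-edges | ready=[] | order so far=[0, 3, 5, 1, 6, 2, 4, 7]
  Result: [0, 3, 5, 1, 6, 2, 4, 7]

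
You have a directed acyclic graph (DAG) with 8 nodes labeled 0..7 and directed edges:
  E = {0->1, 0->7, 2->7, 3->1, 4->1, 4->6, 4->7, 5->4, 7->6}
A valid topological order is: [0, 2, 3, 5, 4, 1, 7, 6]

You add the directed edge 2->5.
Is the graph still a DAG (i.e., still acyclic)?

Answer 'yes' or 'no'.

Answer: yes

Derivation:
Given toposort: [0, 2, 3, 5, 4, 1, 7, 6]
Position of 2: index 1; position of 5: index 3
New edge 2->5: forward
Forward edge: respects the existing order. Still a DAG, same toposort still valid.
Still a DAG? yes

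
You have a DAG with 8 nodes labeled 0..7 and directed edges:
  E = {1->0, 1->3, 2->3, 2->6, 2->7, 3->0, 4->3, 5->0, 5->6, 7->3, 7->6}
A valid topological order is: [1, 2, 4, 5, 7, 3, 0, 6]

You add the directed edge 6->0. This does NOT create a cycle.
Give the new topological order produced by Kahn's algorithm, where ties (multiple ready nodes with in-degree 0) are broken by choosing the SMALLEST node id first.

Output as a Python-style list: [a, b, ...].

Old toposort: [1, 2, 4, 5, 7, 3, 0, 6]
Added edge: 6->0
Position of 6 (7) > position of 0 (6). Must reorder: 6 must now come before 0.
Run Kahn's algorithm (break ties by smallest node id):
  initial in-degrees: [4, 0, 0, 4, 0, 0, 3, 1]
  ready (indeg=0): [1, 2, 4, 5]
  pop 1: indeg[0]->3; indeg[3]->3 | ready=[2, 4, 5] | order so far=[1]
  pop 2: indeg[3]->2; indeg[6]->2; indeg[7]->0 | ready=[4, 5, 7] | order so far=[1, 2]
  pop 4: indeg[3]->1 | ready=[5, 7] | order so far=[1, 2, 4]
  pop 5: indeg[0]->2; indeg[6]->1 | ready=[7] | order so far=[1, 2, 4, 5]
  pop 7: indeg[3]->0; indeg[6]->0 | ready=[3, 6] | order so far=[1, 2, 4, 5, 7]
  pop 3: indeg[0]->1 | ready=[6] | order so far=[1, 2, 4, 5, 7, 3]
  pop 6: indeg[0]->0 | ready=[0] | order so far=[1, 2, 4, 5, 7, 3, 6]
  pop 0: no out-edges | ready=[] | order so far=[1, 2, 4, 5, 7, 3, 6, 0]
  Result: [1, 2, 4, 5, 7, 3, 6, 0]

Answer: [1, 2, 4, 5, 7, 3, 6, 0]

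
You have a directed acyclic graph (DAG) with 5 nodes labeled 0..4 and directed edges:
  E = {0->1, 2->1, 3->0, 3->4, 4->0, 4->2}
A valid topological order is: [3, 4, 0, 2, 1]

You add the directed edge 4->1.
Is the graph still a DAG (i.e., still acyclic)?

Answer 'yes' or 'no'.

Given toposort: [3, 4, 0, 2, 1]
Position of 4: index 1; position of 1: index 4
New edge 4->1: forward
Forward edge: respects the existing order. Still a DAG, same toposort still valid.
Still a DAG? yes

Answer: yes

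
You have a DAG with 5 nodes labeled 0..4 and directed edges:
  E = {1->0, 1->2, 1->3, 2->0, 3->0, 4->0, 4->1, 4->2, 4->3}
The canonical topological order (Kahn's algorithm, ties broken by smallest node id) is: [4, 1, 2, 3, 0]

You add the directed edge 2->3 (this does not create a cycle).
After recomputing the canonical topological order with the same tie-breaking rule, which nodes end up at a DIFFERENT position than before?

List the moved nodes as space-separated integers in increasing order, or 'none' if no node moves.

Answer: none

Derivation:
Old toposort: [4, 1, 2, 3, 0]
Added edge 2->3
Recompute Kahn (smallest-id tiebreak):
  initial in-degrees: [4, 1, 2, 3, 0]
  ready (indeg=0): [4]
  pop 4: indeg[0]->3; indeg[1]->0; indeg[2]->1; indeg[3]->2 | ready=[1] | order so far=[4]
  pop 1: indeg[0]->2; indeg[2]->0; indeg[3]->1 | ready=[2] | order so far=[4, 1]
  pop 2: indeg[0]->1; indeg[3]->0 | ready=[3] | order so far=[4, 1, 2]
  pop 3: indeg[0]->0 | ready=[0] | order so far=[4, 1, 2, 3]
  pop 0: no out-edges | ready=[] | order so far=[4, 1, 2, 3, 0]
New canonical toposort: [4, 1, 2, 3, 0]
Compare positions:
  Node 0: index 4 -> 4 (same)
  Node 1: index 1 -> 1 (same)
  Node 2: index 2 -> 2 (same)
  Node 3: index 3 -> 3 (same)
  Node 4: index 0 -> 0 (same)
Nodes that changed position: none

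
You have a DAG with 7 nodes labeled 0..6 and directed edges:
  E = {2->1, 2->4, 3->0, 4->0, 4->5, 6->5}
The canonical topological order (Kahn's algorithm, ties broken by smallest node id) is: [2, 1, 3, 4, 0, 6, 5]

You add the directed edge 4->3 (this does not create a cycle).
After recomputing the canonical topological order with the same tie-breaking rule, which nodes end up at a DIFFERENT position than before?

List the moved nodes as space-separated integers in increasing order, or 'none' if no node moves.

Old toposort: [2, 1, 3, 4, 0, 6, 5]
Added edge 4->3
Recompute Kahn (smallest-id tiebreak):
  initial in-degrees: [2, 1, 0, 1, 1, 2, 0]
  ready (indeg=0): [2, 6]
  pop 2: indeg[1]->0; indeg[4]->0 | ready=[1, 4, 6] | order so far=[2]
  pop 1: no out-edges | ready=[4, 6] | order so far=[2, 1]
  pop 4: indeg[0]->1; indeg[3]->0; indeg[5]->1 | ready=[3, 6] | order so far=[2, 1, 4]
  pop 3: indeg[0]->0 | ready=[0, 6] | order so far=[2, 1, 4, 3]
  pop 0: no out-edges | ready=[6] | order so far=[2, 1, 4, 3, 0]
  pop 6: indeg[5]->0 | ready=[5] | order so far=[2, 1, 4, 3, 0, 6]
  pop 5: no out-edges | ready=[] | order so far=[2, 1, 4, 3, 0, 6, 5]
New canonical toposort: [2, 1, 4, 3, 0, 6, 5]
Compare positions:
  Node 0: index 4 -> 4 (same)
  Node 1: index 1 -> 1 (same)
  Node 2: index 0 -> 0 (same)
  Node 3: index 2 -> 3 (moved)
  Node 4: index 3 -> 2 (moved)
  Node 5: index 6 -> 6 (same)
  Node 6: index 5 -> 5 (same)
Nodes that changed position: 3 4

Answer: 3 4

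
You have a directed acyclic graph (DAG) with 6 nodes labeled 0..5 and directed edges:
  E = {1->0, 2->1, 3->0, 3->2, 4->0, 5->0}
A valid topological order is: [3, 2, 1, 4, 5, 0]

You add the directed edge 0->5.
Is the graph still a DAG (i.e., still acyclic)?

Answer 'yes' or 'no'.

Answer: no

Derivation:
Given toposort: [3, 2, 1, 4, 5, 0]
Position of 0: index 5; position of 5: index 4
New edge 0->5: backward (u after v in old order)
Backward edge: old toposort is now invalid. Check if this creates a cycle.
Does 5 already reach 0? Reachable from 5: [0, 5]. YES -> cycle!
Still a DAG? no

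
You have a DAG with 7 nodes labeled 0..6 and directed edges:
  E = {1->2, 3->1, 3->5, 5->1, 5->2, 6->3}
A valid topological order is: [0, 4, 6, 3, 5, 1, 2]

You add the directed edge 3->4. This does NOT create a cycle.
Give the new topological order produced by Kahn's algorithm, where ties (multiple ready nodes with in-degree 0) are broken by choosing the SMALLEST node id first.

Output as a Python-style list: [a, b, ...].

Answer: [0, 6, 3, 4, 5, 1, 2]

Derivation:
Old toposort: [0, 4, 6, 3, 5, 1, 2]
Added edge: 3->4
Position of 3 (3) > position of 4 (1). Must reorder: 3 must now come before 4.
Run Kahn's algorithm (break ties by smallest node id):
  initial in-degrees: [0, 2, 2, 1, 1, 1, 0]
  ready (indeg=0): [0, 6]
  pop 0: no out-edges | ready=[6] | order so far=[0]
  pop 6: indeg[3]->0 | ready=[3] | order so far=[0, 6]
  pop 3: indeg[1]->1; indeg[4]->0; indeg[5]->0 | ready=[4, 5] | order so far=[0, 6, 3]
  pop 4: no out-edges | ready=[5] | order so far=[0, 6, 3, 4]
  pop 5: indeg[1]->0; indeg[2]->1 | ready=[1] | order so far=[0, 6, 3, 4, 5]
  pop 1: indeg[2]->0 | ready=[2] | order so far=[0, 6, 3, 4, 5, 1]
  pop 2: no out-edges | ready=[] | order so far=[0, 6, 3, 4, 5, 1, 2]
  Result: [0, 6, 3, 4, 5, 1, 2]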